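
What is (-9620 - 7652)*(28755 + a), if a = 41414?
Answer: -1211958968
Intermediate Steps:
(-9620 - 7652)*(28755 + a) = (-9620 - 7652)*(28755 + 41414) = -17272*70169 = -1211958968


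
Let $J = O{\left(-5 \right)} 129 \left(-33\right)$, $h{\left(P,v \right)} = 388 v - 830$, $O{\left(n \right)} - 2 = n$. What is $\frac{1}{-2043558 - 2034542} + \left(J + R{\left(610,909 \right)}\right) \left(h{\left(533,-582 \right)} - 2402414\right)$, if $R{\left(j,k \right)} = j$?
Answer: $- \frac{143465322630266001}{4078100} \approx -3.5179 \cdot 10^{10}$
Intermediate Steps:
$O{\left(n \right)} = 2 + n$
$h{\left(P,v \right)} = -830 + 388 v$
$J = 12771$ ($J = \left(2 - 5\right) 129 \left(-33\right) = \left(-3\right) 129 \left(-33\right) = \left(-387\right) \left(-33\right) = 12771$)
$\frac{1}{-2043558 - 2034542} + \left(J + R{\left(610,909 \right)}\right) \left(h{\left(533,-582 \right)} - 2402414\right) = \frac{1}{-2043558 - 2034542} + \left(12771 + 610\right) \left(\left(-830 + 388 \left(-582\right)\right) - 2402414\right) = \frac{1}{-4078100} + 13381 \left(\left(-830 - 225816\right) - 2402414\right) = - \frac{1}{4078100} + 13381 \left(-226646 - 2402414\right) = - \frac{1}{4078100} + 13381 \left(-2629060\right) = - \frac{1}{4078100} - 35179451860 = - \frac{143465322630266001}{4078100}$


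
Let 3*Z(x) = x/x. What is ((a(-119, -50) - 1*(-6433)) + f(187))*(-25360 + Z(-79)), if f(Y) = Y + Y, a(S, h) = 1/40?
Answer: -20714866199/120 ≈ -1.7262e+8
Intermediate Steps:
a(S, h) = 1/40
Z(x) = ⅓ (Z(x) = (x/x)/3 = (⅓)*1 = ⅓)
f(Y) = 2*Y
((a(-119, -50) - 1*(-6433)) + f(187))*(-25360 + Z(-79)) = ((1/40 - 1*(-6433)) + 2*187)*(-25360 + ⅓) = ((1/40 + 6433) + 374)*(-76079/3) = (257321/40 + 374)*(-76079/3) = (272281/40)*(-76079/3) = -20714866199/120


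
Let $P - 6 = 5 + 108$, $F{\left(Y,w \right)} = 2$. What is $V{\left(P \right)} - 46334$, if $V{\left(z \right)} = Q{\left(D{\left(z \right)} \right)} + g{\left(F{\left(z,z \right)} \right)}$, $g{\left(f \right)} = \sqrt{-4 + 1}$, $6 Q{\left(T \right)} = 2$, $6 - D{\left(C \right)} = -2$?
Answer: $- \frac{139001}{3} + i \sqrt{3} \approx -46334.0 + 1.732 i$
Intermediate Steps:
$D{\left(C \right)} = 8$ ($D{\left(C \right)} = 6 - -2 = 6 + 2 = 8$)
$Q{\left(T \right)} = \frac{1}{3}$ ($Q{\left(T \right)} = \frac{1}{6} \cdot 2 = \frac{1}{3}$)
$P = 119$ ($P = 6 + \left(5 + 108\right) = 6 + 113 = 119$)
$g{\left(f \right)} = i \sqrt{3}$ ($g{\left(f \right)} = \sqrt{-3} = i \sqrt{3}$)
$V{\left(z \right)} = \frac{1}{3} + i \sqrt{3}$
$V{\left(P \right)} - 46334 = \left(\frac{1}{3} + i \sqrt{3}\right) - 46334 = - \frac{139001}{3} + i \sqrt{3}$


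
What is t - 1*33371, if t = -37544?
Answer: -70915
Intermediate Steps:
t - 1*33371 = -37544 - 1*33371 = -37544 - 33371 = -70915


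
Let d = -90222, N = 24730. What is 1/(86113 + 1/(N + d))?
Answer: 65492/5639712595 ≈ 1.1613e-5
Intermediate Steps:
1/(86113 + 1/(N + d)) = 1/(86113 + 1/(24730 - 90222)) = 1/(86113 + 1/(-65492)) = 1/(86113 - 1/65492) = 1/(5639712595/65492) = 65492/5639712595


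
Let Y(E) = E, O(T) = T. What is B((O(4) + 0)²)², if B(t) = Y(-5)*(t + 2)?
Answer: 8100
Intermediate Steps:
B(t) = -10 - 5*t (B(t) = -5*(t + 2) = -5*(2 + t) = -10 - 5*t)
B((O(4) + 0)²)² = (-10 - 5*(4 + 0)²)² = (-10 - 5*4²)² = (-10 - 5*16)² = (-10 - 80)² = (-90)² = 8100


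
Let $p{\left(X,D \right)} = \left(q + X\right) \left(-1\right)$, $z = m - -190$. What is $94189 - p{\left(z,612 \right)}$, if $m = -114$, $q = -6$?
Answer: $94259$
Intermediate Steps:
$z = 76$ ($z = -114 - -190 = -114 + 190 = 76$)
$p{\left(X,D \right)} = 6 - X$ ($p{\left(X,D \right)} = \left(-6 + X\right) \left(-1\right) = 6 - X$)
$94189 - p{\left(z,612 \right)} = 94189 - \left(6 - 76\right) = 94189 - -70 = 94189 + 70 = 94259$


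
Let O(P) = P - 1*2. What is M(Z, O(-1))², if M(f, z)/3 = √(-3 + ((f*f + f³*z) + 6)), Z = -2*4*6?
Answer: 3006747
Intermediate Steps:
O(P) = -2 + P (O(P) = P - 2 = -2 + P)
Z = -48 (Z = -8*6 = -48)
M(f, z) = 3*√(3 + f² + z*f³) (M(f, z) = 3*√(-3 + ((f*f + f³*z) + 6)) = 3*√(-3 + ((f² + z*f³) + 6)) = 3*√(-3 + (6 + f² + z*f³)) = 3*√(3 + f² + z*f³))
M(Z, O(-1))² = (3*√(3 + (-48)² + (-2 - 1)*(-48)³))² = (3*√(3 + 2304 - 3*(-110592)))² = (3*√(3 + 2304 + 331776))² = (3*√334083)² = 3006747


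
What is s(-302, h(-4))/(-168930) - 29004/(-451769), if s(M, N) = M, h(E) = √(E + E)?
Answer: 2518039979/38158668585 ≈ 0.065989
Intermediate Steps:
h(E) = √2*√E (h(E) = √(2*E) = √2*√E)
s(-302, h(-4))/(-168930) - 29004/(-451769) = -302/(-168930) - 29004/(-451769) = -302*(-1/168930) - 29004*(-1/451769) = 151/84465 + 29004/451769 = 2518039979/38158668585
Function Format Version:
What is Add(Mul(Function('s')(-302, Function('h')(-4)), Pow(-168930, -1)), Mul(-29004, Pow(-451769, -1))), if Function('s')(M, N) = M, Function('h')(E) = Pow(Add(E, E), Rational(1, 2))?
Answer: Rational(2518039979, 38158668585) ≈ 0.065989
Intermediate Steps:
Function('h')(E) = Mul(Pow(2, Rational(1, 2)), Pow(E, Rational(1, 2))) (Function('h')(E) = Pow(Mul(2, E), Rational(1, 2)) = Mul(Pow(2, Rational(1, 2)), Pow(E, Rational(1, 2))))
Add(Mul(Function('s')(-302, Function('h')(-4)), Pow(-168930, -1)), Mul(-29004, Pow(-451769, -1))) = Add(Mul(-302, Pow(-168930, -1)), Mul(-29004, Pow(-451769, -1))) = Add(Mul(-302, Rational(-1, 168930)), Mul(-29004, Rational(-1, 451769))) = Add(Rational(151, 84465), Rational(29004, 451769)) = Rational(2518039979, 38158668585)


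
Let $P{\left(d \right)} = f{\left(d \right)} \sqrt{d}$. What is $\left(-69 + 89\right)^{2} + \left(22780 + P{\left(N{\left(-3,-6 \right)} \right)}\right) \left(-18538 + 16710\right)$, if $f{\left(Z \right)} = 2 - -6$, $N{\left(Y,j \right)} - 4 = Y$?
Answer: $-41656064$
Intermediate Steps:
$N{\left(Y,j \right)} = 4 + Y$
$f{\left(Z \right)} = 8$ ($f{\left(Z \right)} = 2 + 6 = 8$)
$P{\left(d \right)} = 8 \sqrt{d}$
$\left(-69 + 89\right)^{2} + \left(22780 + P{\left(N{\left(-3,-6 \right)} \right)}\right) \left(-18538 + 16710\right) = \left(-69 + 89\right)^{2} + \left(22780 + 8 \sqrt{4 - 3}\right) \left(-18538 + 16710\right) = 20^{2} + \left(22780 + 8 \sqrt{1}\right) \left(-1828\right) = 400 + \left(22780 + 8 \cdot 1\right) \left(-1828\right) = 400 + \left(22780 + 8\right) \left(-1828\right) = 400 + 22788 \left(-1828\right) = 400 - 41656464 = -41656064$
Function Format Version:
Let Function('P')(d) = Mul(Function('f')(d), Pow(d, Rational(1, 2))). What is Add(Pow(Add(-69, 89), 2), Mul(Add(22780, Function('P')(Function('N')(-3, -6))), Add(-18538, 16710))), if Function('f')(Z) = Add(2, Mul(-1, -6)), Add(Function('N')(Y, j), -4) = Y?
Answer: -41656064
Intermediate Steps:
Function('N')(Y, j) = Add(4, Y)
Function('f')(Z) = 8 (Function('f')(Z) = Add(2, 6) = 8)
Function('P')(d) = Mul(8, Pow(d, Rational(1, 2)))
Add(Pow(Add(-69, 89), 2), Mul(Add(22780, Function('P')(Function('N')(-3, -6))), Add(-18538, 16710))) = Add(Pow(Add(-69, 89), 2), Mul(Add(22780, Mul(8, Pow(Add(4, -3), Rational(1, 2)))), Add(-18538, 16710))) = Add(Pow(20, 2), Mul(Add(22780, Mul(8, Pow(1, Rational(1, 2)))), -1828)) = Add(400, Mul(Add(22780, Mul(8, 1)), -1828)) = Add(400, Mul(Add(22780, 8), -1828)) = Add(400, Mul(22788, -1828)) = Add(400, -41656464) = -41656064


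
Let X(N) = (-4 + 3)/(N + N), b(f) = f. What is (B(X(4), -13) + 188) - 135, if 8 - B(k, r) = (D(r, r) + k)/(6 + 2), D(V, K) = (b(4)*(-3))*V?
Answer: 2657/64 ≈ 41.516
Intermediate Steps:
X(N) = -1/(2*N)
D(V, K) = -12*V (D(V, K) = (4*(-3))*V = -12*V)
B(k, r) = 8 - k/8 + 3*r/2 (B(k, r) = 8 - (-12*r + k)/(6 + 2) = 8 - (k - 12*r)/8 = 8 - (-3*r/2 + k/8) = 8 + (-k/8 + 3*r/2) = 8 - k/8 + 3*r/2)
(B(X(4), -13) + 188) - 135 = ((8 - (-1)/(16*4) + (3/2)*(-13)) + 188) - 135 = ((8 - (-1)/(16*4) - 39/2) + 188) - 135 = ((8 - ⅛*(-⅛) - 39/2) + 188) - 135 = ((8 + 1/64 - 39/2) + 188) - 135 = (-735/64 + 188) - 135 = 11297/64 - 135 = 2657/64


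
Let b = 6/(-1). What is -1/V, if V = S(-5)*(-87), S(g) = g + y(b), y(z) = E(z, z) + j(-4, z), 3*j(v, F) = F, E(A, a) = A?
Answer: -1/1131 ≈ -0.00088417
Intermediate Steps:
b = -6 (b = 6*(-1) = -6)
j(v, F) = F/3
y(z) = 4*z/3 (y(z) = z + z/3 = 4*z/3)
S(g) = -8 + g (S(g) = g + (4/3)*(-6) = g - 8 = -8 + g)
V = 1131 (V = (-8 - 5)*(-87) = -13*(-87) = 1131)
-1/V = -1/1131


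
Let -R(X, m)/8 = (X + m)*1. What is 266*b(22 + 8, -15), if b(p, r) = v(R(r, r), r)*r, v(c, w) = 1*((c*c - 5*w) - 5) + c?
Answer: -231060900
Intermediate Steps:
R(X, m) = -8*X - 8*m (R(X, m) = -8*(X + m) = -8*X - 8*m)
v(c, w) = -5 + c + c² - 5*w (v(c, w) = 1*((c² - 5*w) - 5) + c = 1*(-5 + c² - 5*w) + c = (-5 + c² - 5*w) + c = -5 + c + c² - 5*w)
b(p, r) = r*(-5 - 21*r + 256*r²) (b(p, r) = (-5 + (-8*r - 8*r) + (-8*r - 8*r)² - 5*r)*r = (-5 - 16*r + (-16*r)² - 5*r)*r = (-5 - 16*r + 256*r² - 5*r)*r = (-5 - 21*r + 256*r²)*r = r*(-5 - 21*r + 256*r²))
266*b(22 + 8, -15) = 266*(-15*(-5 - 21*(-15) + 256*(-15)²)) = 266*(-15*(-5 + 315 + 256*225)) = 266*(-15*(-5 + 315 + 57600)) = 266*(-15*57910) = 266*(-868650) = -231060900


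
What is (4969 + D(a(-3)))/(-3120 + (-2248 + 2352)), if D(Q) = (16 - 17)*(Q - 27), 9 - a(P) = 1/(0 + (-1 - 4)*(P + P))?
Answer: -5159/3120 ≈ -1.6535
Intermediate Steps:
a(P) = 9 + 1/(10*P) (a(P) = 9 - 1/(0 + (-1 - 4)*(P + P)) = 9 - 1/(0 - 10*P) = 9 - 1/((-10*P)) = 9 - (-1)/(10*P) = 9 + 1/(10*P))
D(Q) = 27 - Q (D(Q) = -(-27 + Q) = 27 - Q)
(4969 + D(a(-3)))/(-3120 + (-2248 + 2352)) = (4969 + (27 - (9 + (⅒)/(-3))))/(-3120 + (-2248 + 2352)) = (4969 + (27 - (9 + (⅒)*(-⅓))))/(-3120 + 104) = (4969 + (27 - (9 - 1/30)))/(-3016) = (4969 + (27 - 1*269/30))*(-1/3016) = (4969 + (27 - 269/30))*(-1/3016) = (4969 + 541/30)*(-1/3016) = (149611/30)*(-1/3016) = -5159/3120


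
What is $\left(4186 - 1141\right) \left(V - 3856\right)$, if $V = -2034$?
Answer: $-17935050$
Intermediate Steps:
$\left(4186 - 1141\right) \left(V - 3856\right) = \left(4186 - 1141\right) \left(-2034 - 3856\right) = 3045 \left(-5890\right) = -17935050$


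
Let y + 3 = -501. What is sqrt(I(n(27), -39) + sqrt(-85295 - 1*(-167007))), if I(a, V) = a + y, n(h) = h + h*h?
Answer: 2*sqrt(63 + sqrt(5107)) ≈ 23.192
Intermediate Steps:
y = -504 (y = -3 - 501 = -504)
n(h) = h + h**2
I(a, V) = -504 + a (I(a, V) = a - 504 = -504 + a)
sqrt(I(n(27), -39) + sqrt(-85295 - 1*(-167007))) = sqrt((-504 + 27*(1 + 27)) + sqrt(-85295 - 1*(-167007))) = sqrt((-504 + 27*28) + sqrt(-85295 + 167007)) = sqrt((-504 + 756) + sqrt(81712)) = sqrt(252 + 4*sqrt(5107))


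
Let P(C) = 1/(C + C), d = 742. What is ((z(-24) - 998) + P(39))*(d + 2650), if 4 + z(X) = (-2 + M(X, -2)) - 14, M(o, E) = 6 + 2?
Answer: -133609184/39 ≈ -3.4259e+6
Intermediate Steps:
M(o, E) = 8
z(X) = -12 (z(X) = -4 + ((-2 + 8) - 14) = -4 + (6 - 14) = -4 - 8 = -12)
P(C) = 1/(2*C)
((z(-24) - 998) + P(39))*(d + 2650) = ((-12 - 998) + (1/2)/39)*(742 + 2650) = (-1010 + (1/2)*(1/39))*3392 = (-1010 + 1/78)*3392 = -78779/78*3392 = -133609184/39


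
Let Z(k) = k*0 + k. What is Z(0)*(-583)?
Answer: 0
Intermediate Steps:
Z(k) = k (Z(k) = 0 + k = k)
Z(0)*(-583) = 0*(-583) = 0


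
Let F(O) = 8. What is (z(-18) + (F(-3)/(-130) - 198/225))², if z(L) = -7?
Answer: 6661561/105625 ≈ 63.068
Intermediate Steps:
(z(-18) + (F(-3)/(-130) - 198/225))² = (-7 + (8/(-130) - 198/225))² = (-7 + (8*(-1/130) - 198*1/225))² = (-7 + (-4/65 - 22/25))² = (-7 - 306/325)² = (-2581/325)² = 6661561/105625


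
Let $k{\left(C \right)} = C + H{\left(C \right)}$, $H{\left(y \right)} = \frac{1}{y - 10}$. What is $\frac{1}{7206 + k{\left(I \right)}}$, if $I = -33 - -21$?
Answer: $\frac{22}{158267} \approx 0.00013901$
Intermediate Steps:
$H{\left(y \right)} = \frac{1}{-10 + y}$
$I = -12$ ($I = -33 + 21 = -12$)
$k{\left(C \right)} = C + \frac{1}{-10 + C}$
$\frac{1}{7206 + k{\left(I \right)}} = \frac{1}{7206 + \frac{1 - 12 \left(-10 - 12\right)}{-10 - 12}} = \frac{1}{7206 + \frac{1 - -264}{-22}} = \frac{1}{7206 - \frac{1 + 264}{22}} = \frac{1}{7206 - \frac{265}{22}} = \frac{1}{\frac{158267}{22}} = \frac{22}{158267}$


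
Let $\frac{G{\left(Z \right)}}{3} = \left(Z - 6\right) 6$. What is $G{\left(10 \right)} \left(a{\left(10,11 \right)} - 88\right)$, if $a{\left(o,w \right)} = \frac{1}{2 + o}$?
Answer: $-6330$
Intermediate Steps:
$G{\left(Z \right)} = -108 + 18 Z$ ($G{\left(Z \right)} = 3 \left(Z - 6\right) 6 = 3 \left(-6 + Z\right) 6 = 3 \left(-36 + 6 Z\right) = -108 + 18 Z$)
$G{\left(10 \right)} \left(a{\left(10,11 \right)} - 88\right) = \left(-108 + 18 \cdot 10\right) \left(\frac{1}{2 + 10} - 88\right) = \left(-108 + 180\right) \left(\frac{1}{12} - 88\right) = 72 \left(\frac{1}{12} - 88\right) = 72 \left(- \frac{1055}{12}\right) = -6330$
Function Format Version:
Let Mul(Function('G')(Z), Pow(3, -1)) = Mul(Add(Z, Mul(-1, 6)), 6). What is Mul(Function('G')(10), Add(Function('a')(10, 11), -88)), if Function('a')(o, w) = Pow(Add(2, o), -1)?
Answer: -6330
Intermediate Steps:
Function('G')(Z) = Add(-108, Mul(18, Z)) (Function('G')(Z) = Mul(3, Mul(Add(Z, Mul(-1, 6)), 6)) = Mul(3, Mul(Add(Z, -6), 6)) = Mul(3, Mul(Add(-6, Z), 6)) = Mul(3, Add(-36, Mul(6, Z))) = Add(-108, Mul(18, Z)))
Mul(Function('G')(10), Add(Function('a')(10, 11), -88)) = Mul(Add(-108, Mul(18, 10)), Add(Pow(Add(2, 10), -1), -88)) = Mul(Add(-108, 180), Add(Pow(12, -1), -88)) = Mul(72, Add(Rational(1, 12), -88)) = Mul(72, Rational(-1055, 12)) = -6330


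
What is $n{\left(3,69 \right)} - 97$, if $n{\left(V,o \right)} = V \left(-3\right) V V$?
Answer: $-178$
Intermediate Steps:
$n{\left(V,o \right)} = - 3 V^{3}$ ($n{\left(V,o \right)} = - 3 V V^{2} = - 3 V^{3}$)
$n{\left(3,69 \right)} - 97 = - 3 \cdot 3^{3} - 97 = \left(-3\right) 27 - 97 = -81 - 97 = -178$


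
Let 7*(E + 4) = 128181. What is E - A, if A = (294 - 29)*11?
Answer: 107748/7 ≈ 15393.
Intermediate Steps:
E = 128153/7 (E = -4 + (1/7)*128181 = -4 + 128181/7 = 128153/7 ≈ 18308.)
A = 2915 (A = 265*11 = 2915)
E - A = 128153/7 - 1*2915 = 128153/7 - 2915 = 107748/7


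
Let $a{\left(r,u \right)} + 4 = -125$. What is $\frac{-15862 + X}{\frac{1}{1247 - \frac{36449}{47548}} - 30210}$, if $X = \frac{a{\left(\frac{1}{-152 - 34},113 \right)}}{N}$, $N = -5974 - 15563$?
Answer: $\frac{2249221002689095}{4283759320692346} \approx 0.52506$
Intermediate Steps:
$a{\left(r,u \right)} = -129$ ($a{\left(r,u \right)} = -4 - 125 = -129$)
$N = -21537$
$X = \frac{43}{7179}$ ($X = - \frac{129}{-21537} = \left(-129\right) \left(- \frac{1}{21537}\right) = \frac{43}{7179} \approx 0.0059897$)
$\frac{-15862 + X}{\frac{1}{1247 - \frac{36449}{47548}} - 30210} = \frac{-15862 + \frac{43}{7179}}{\frac{1}{1247 - \frac{36449}{47548}} - 30210} = - \frac{113873255}{7179 \left(\frac{1}{1247 - \frac{36449}{47548}} - 30210\right)} = - \frac{113873255}{7179 \left(\frac{1}{\frac{59255907}{47548}} - 30210\right)} = - \frac{113873255}{7179 \left(\frac{47548}{59255907} - 30210\right)} = - \frac{113873255}{7179 \left(- \frac{1790120902922}{59255907}\right)} = \left(- \frac{113873255}{7179}\right) \left(- \frac{59255907}{1790120902922}\right) = \frac{2249221002689095}{4283759320692346}$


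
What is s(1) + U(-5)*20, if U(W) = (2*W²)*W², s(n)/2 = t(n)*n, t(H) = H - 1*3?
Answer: 24996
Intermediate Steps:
t(H) = -3 + H (t(H) = H - 3 = -3 + H)
s(n) = 2*n*(-3 + n) (s(n) = 2*((-3 + n)*n) = 2*(n*(-3 + n)) = 2*n*(-3 + n))
U(W) = 2*W⁴
s(1) + U(-5)*20 = 2*1*(-3 + 1) + (2*(-5)⁴)*20 = 2*1*(-2) + (2*625)*20 = -4 + 1250*20 = -4 + 25000 = 24996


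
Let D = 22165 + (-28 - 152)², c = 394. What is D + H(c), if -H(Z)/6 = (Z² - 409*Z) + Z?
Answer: 87661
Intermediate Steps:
H(Z) = -6*Z² + 2448*Z (H(Z) = -6*((Z² - 409*Z) + Z) = -6*(Z² - 408*Z) = -6*Z² + 2448*Z)
D = 54565 (D = 22165 + (-180)² = 22165 + 32400 = 54565)
D + H(c) = 54565 + 6*394*(408 - 1*394) = 54565 + 6*394*(408 - 394) = 54565 + 6*394*14 = 54565 + 33096 = 87661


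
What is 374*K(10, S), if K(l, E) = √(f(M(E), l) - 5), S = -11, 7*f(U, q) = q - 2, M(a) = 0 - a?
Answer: 1122*I*√21/7 ≈ 734.52*I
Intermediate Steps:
M(a) = -a
f(U, q) = -2/7 + q/7 (f(U, q) = (q - 2)/7 = (-2 + q)/7 = -2/7 + q/7)
K(l, E) = √(-37/7 + l/7) (K(l, E) = √((-2/7 + l/7) - 5) = √(-37/7 + l/7))
374*K(10, S) = 374*(√(-259 + 7*10)/7) = 374*(√(-259 + 70)/7) = 374*(√(-189)/7) = 374*((3*I*√21)/7) = 374*(3*I*√21/7) = 1122*I*√21/7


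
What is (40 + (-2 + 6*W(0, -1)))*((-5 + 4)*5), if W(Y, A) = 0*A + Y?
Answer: -190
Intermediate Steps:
W(Y, A) = Y (W(Y, A) = 0 + Y = Y)
(40 + (-2 + 6*W(0, -1)))*((-5 + 4)*5) = (40 + (-2 + 6*0))*((-5 + 4)*5) = (40 + (-2 + 0))*(-1*5) = (40 - 2)*(-5) = 38*(-5) = -190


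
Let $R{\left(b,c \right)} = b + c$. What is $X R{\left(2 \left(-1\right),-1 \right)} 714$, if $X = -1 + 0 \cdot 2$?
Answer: $2142$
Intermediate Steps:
$X = -1$ ($X = -1 + 0 = -1$)
$X R{\left(2 \left(-1\right),-1 \right)} 714 = - (2 \left(-1\right) - 1) 714 = - (-2 - 1) 714 = \left(-1\right) \left(-3\right) 714 = 3 \cdot 714 = 2142$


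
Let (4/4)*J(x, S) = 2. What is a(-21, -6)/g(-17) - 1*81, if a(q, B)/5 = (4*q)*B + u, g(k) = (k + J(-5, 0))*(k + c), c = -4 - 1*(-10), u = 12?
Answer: -719/11 ≈ -65.364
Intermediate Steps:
J(x, S) = 2
c = 6 (c = -4 + 10 = 6)
g(k) = (2 + k)*(6 + k) (g(k) = (k + 2)*(k + 6) = (2 + k)*(6 + k))
a(q, B) = 60 + 20*B*q (a(q, B) = 5*((4*q)*B + 12) = 5*(4*B*q + 12) = 5*(12 + 4*B*q) = 60 + 20*B*q)
a(-21, -6)/g(-17) - 1*81 = (60 + 20*(-6)*(-21))/(12 + (-17)² + 8*(-17)) - 1*81 = (60 + 2520)/(12 + 289 - 136) - 81 = 2580/165 - 81 = 2580*(1/165) - 81 = 172/11 - 81 = -719/11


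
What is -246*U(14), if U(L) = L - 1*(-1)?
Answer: -3690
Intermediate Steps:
U(L) = 1 + L (U(L) = L + 1 = 1 + L)
-246*U(14) = -246*(1 + 14) = -246*15 = -3690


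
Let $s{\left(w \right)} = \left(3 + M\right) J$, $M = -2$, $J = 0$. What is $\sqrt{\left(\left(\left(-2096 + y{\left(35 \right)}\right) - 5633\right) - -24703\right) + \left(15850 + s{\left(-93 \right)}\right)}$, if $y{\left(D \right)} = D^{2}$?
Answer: $\sqrt{34049} \approx 184.52$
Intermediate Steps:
$s{\left(w \right)} = 0$ ($s{\left(w \right)} = \left(3 - 2\right) 0 = 1 \cdot 0 = 0$)
$\sqrt{\left(\left(\left(-2096 + y{\left(35 \right)}\right) - 5633\right) - -24703\right) + \left(15850 + s{\left(-93 \right)}\right)} = \sqrt{\left(\left(\left(-2096 + 35^{2}\right) - 5633\right) - -24703\right) + \left(15850 + 0\right)} = \sqrt{\left(\left(\left(-2096 + 1225\right) - 5633\right) + 24703\right) + 15850} = \sqrt{\left(\left(-871 - 5633\right) + 24703\right) + 15850} = \sqrt{\left(-6504 + 24703\right) + 15850} = \sqrt{18199 + 15850} = \sqrt{34049}$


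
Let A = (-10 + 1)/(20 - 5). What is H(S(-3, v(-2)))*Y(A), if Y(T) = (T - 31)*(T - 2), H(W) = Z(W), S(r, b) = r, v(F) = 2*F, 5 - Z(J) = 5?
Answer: 0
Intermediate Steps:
Z(J) = 0 (Z(J) = 5 - 1*5 = 5 - 5 = 0)
H(W) = 0
A = -⅗ (A = -9/15 = -9*1/15 = -⅗ ≈ -0.60000)
Y(T) = (-31 + T)*(-2 + T)
H(S(-3, v(-2)))*Y(A) = 0*(62 + (-⅗)² - 33*(-⅗)) = 0*(62 + 9/25 + 99/5) = 0*(2054/25) = 0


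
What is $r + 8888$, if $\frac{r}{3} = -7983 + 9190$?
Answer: $12509$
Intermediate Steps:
$r = 3621$ ($r = 3 \left(-7983 + 9190\right) = 3 \cdot 1207 = 3621$)
$r + 8888 = 3621 + 8888 = 12509$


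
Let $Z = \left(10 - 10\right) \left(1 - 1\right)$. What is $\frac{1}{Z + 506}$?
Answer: $\frac{1}{506} \approx 0.0019763$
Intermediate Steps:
$Z = 0$ ($Z = 0 \left(1 - 1\right) = 0 \cdot 0 = 0$)
$\frac{1}{Z + 506} = \frac{1}{0 + 506} = \frac{1}{506}$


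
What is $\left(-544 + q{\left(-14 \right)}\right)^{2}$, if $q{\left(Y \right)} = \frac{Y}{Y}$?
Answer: $294849$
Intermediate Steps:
$q{\left(Y \right)} = 1$
$\left(-544 + q{\left(-14 \right)}\right)^{2} = \left(-544 + 1\right)^{2} = \left(-543\right)^{2} = 294849$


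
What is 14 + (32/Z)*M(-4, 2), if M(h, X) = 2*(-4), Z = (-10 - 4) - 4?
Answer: 254/9 ≈ 28.222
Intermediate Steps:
Z = -18 (Z = -14 - 4 = -18)
M(h, X) = -8
14 + (32/Z)*M(-4, 2) = 14 + (32/(-18))*(-8) = 14 + (32*(-1/18))*(-8) = 14 - 16/9*(-8) = 14 + 128/9 = 254/9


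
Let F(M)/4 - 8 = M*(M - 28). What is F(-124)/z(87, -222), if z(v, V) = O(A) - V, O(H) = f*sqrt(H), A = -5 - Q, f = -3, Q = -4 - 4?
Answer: 5581376/16419 + 75424*sqrt(3)/16419 ≈ 347.89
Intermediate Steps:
Q = -8
A = 3 (A = -5 - 1*(-8) = -5 + 8 = 3)
O(H) = -3*sqrt(H)
F(M) = 32 + 4*M*(-28 + M) (F(M) = 32 + 4*(M*(M - 28)) = 32 + 4*(M*(-28 + M)) = 32 + 4*M*(-28 + M))
z(v, V) = -V - 3*sqrt(3) (z(v, V) = -3*sqrt(3) - V = -V - 3*sqrt(3))
F(-124)/z(87, -222) = (32 - 112*(-124) + 4*(-124)**2)/(-1*(-222) - 3*sqrt(3)) = (32 + 13888 + 4*15376)/(222 - 3*sqrt(3)) = (32 + 13888 + 61504)/(222 - 3*sqrt(3)) = 75424/(222 - 3*sqrt(3))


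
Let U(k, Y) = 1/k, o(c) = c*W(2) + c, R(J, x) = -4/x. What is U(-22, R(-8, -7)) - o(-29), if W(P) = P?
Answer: 1913/22 ≈ 86.955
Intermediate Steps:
o(c) = 3*c (o(c) = c*2 + c = 2*c + c = 3*c)
U(-22, R(-8, -7)) - o(-29) = 1/(-22) - 3*(-29) = -1/22 - 1*(-87) = -1/22 + 87 = 1913/22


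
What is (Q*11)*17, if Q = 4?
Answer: 748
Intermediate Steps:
(Q*11)*17 = (4*11)*17 = 44*17 = 748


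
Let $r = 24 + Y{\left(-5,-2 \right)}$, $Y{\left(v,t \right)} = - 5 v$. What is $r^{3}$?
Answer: $117649$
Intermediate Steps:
$r = 49$ ($r = 24 - -25 = 24 + 25 = 49$)
$r^{3} = 49^{3} = 117649$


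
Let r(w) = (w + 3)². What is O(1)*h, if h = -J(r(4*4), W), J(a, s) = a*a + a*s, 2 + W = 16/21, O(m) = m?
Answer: -2727355/21 ≈ -1.2987e+5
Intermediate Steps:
r(w) = (3 + w)²
W = -26/21 (W = -2 + 16/21 = -26/21 ≈ -1.2381)
J(a, s) = a² + a*s
h = -2727355/21 (h = -(3 + 4*4)²*((3 + 4*4)² - 26/21) = -(3 + 16)²*((3 + 16)² - 26/21) = -19²*(19² - 26/21) = -361*(361 - 26/21) = -361*7555/21 = -1*2727355/21 = -2727355/21 ≈ -1.2987e+5)
O(1)*h = 1*(-2727355/21) = -2727355/21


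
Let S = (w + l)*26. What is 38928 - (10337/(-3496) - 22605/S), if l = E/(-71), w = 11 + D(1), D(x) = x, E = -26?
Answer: 778140411545/19951672 ≈ 39001.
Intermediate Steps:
w = 12 (w = 11 + 1 = 12)
l = 26/71 (l = -26/(-71) = -26*(-1/71) = 26/71 ≈ 0.36620)
S = 22828/71 (S = (12 + 26/71)*26 = (878/71)*26 = 22828/71 ≈ 321.52)
38928 - (10337/(-3496) - 22605/S) = 38928 - (10337/(-3496) - 22605/22828/71) = 38928 - (10337*(-1/3496) - 22605*71/22828) = 38928 - (-10337/3496 - 1604955/22828) = 38928 - 1*(-1461723929/19951672) = 38928 + 1461723929/19951672 = 778140411545/19951672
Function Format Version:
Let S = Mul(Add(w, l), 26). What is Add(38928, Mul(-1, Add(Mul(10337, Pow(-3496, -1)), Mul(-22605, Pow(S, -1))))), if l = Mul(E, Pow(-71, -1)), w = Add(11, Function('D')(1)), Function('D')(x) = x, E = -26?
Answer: Rational(778140411545, 19951672) ≈ 39001.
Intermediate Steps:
w = 12 (w = Add(11, 1) = 12)
l = Rational(26, 71) (l = Mul(-26, Pow(-71, -1)) = Mul(-26, Rational(-1, 71)) = Rational(26, 71) ≈ 0.36620)
S = Rational(22828, 71) (S = Mul(Add(12, Rational(26, 71)), 26) = Mul(Rational(878, 71), 26) = Rational(22828, 71) ≈ 321.52)
Add(38928, Mul(-1, Add(Mul(10337, Pow(-3496, -1)), Mul(-22605, Pow(S, -1))))) = Add(38928, Mul(-1, Add(Mul(10337, Pow(-3496, -1)), Mul(-22605, Pow(Rational(22828, 71), -1))))) = Add(38928, Mul(-1, Add(Mul(10337, Rational(-1, 3496)), Mul(-22605, Rational(71, 22828))))) = Add(38928, Mul(-1, Add(Rational(-10337, 3496), Rational(-1604955, 22828)))) = Add(38928, Mul(-1, Rational(-1461723929, 19951672))) = Add(38928, Rational(1461723929, 19951672)) = Rational(778140411545, 19951672)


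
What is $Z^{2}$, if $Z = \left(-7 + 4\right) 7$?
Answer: $441$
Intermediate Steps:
$Z = -21$ ($Z = \left(-3\right) 7 = -21$)
$Z^{2} = \left(-21\right)^{2} = 441$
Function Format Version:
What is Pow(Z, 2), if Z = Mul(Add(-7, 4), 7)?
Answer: 441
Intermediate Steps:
Z = -21 (Z = Mul(-3, 7) = -21)
Pow(Z, 2) = Pow(-21, 2) = 441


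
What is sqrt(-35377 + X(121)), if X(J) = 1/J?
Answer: 6*I*sqrt(118906)/11 ≈ 188.09*I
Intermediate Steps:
sqrt(-35377 + X(121)) = sqrt(-35377 + 1/121) = sqrt(-4280616/121) = 6*I*sqrt(118906)/11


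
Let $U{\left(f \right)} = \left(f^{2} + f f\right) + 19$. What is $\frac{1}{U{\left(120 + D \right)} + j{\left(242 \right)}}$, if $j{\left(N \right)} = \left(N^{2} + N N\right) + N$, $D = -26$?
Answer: $\frac{1}{135061} \approx 7.4041 \cdot 10^{-6}$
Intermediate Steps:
$j{\left(N \right)} = N + 2 N^{2}$ ($j{\left(N \right)} = \left(N^{2} + N^{2}\right) + N = 2 N^{2} + N = N + 2 N^{2}$)
$U{\left(f \right)} = 19 + 2 f^{2}$ ($U{\left(f \right)} = \left(f^{2} + f^{2}\right) + 19 = 2 f^{2} + 19 = 19 + 2 f^{2}$)
$\frac{1}{U{\left(120 + D \right)} + j{\left(242 \right)}} = \frac{1}{\left(19 + 2 \left(120 - 26\right)^{2}\right) + 242 \left(1 + 2 \cdot 242\right)} = \frac{1}{\left(19 + 2 \cdot 94^{2}\right) + 242 \left(1 + 484\right)} = \frac{1}{\left(19 + 2 \cdot 8836\right) + 242 \cdot 485} = \frac{1}{\left(19 + 17672\right) + 117370} = \frac{1}{17691 + 117370} = \frac{1}{135061}$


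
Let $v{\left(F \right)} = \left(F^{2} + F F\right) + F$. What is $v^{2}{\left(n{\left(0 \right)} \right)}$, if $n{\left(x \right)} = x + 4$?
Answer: $1296$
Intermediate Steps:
$n{\left(x \right)} = 4 + x$
$v{\left(F \right)} = F + 2 F^{2}$ ($v{\left(F \right)} = \left(F^{2} + F^{2}\right) + F = 2 F^{2} + F = F + 2 F^{2}$)
$v^{2}{\left(n{\left(0 \right)} \right)} = \left(\left(4 + 0\right) \left(1 + 2 \left(4 + 0\right)\right)\right)^{2} = \left(4 \left(1 + 2 \cdot 4\right)\right)^{2} = \left(4 \left(1 + 8\right)\right)^{2} = \left(4 \cdot 9\right)^{2} = 36^{2} = 1296$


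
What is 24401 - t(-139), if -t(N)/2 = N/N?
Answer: 24403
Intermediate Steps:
t(N) = -2 (t(N) = -2*N/N = -2*1 = -2)
24401 - t(-139) = 24401 - 1*(-2) = 24401 + 2 = 24403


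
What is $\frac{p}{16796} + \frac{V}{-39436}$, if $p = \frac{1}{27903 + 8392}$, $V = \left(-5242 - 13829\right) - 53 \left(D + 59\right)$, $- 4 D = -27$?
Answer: $\frac{13750229292651}{24040612297520} \approx 0.57196$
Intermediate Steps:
$D = \frac{27}{4}$ ($D = \left(- \frac{1}{4}\right) \left(-27\right) = \frac{27}{4} \approx 6.75$)
$V = - \frac{90223}{4}$ ($V = \left(-5242 - 13829\right) - 53 \left(\frac{27}{4} + 59\right) = -19071 - \frac{13939}{4} = - \frac{90223}{4} \approx -22556.0$)
$p = \frac{1}{36295} \approx 2.7552 \cdot 10^{-5}$
$\frac{p}{16796} + \frac{V}{-39436} = \frac{1}{36295 \cdot 16796} - \frac{90223}{4 \left(-39436\right)} = \frac{1}{36295} \cdot \frac{1}{16796} - - \frac{90223}{157744} = \frac{1}{609610820} + \frac{90223}{157744} = \frac{13750229292651}{24040612297520}$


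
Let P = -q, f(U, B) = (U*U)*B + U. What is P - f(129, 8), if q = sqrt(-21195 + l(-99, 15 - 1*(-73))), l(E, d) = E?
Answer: -133257 - 39*I*sqrt(14) ≈ -1.3326e+5 - 145.92*I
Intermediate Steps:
f(U, B) = U + B*U**2 (f(U, B) = U**2*B + U = B*U**2 + U = U + B*U**2)
q = 39*I*sqrt(14) (q = sqrt(-21195 - 99) = sqrt(-21294) = 39*I*sqrt(14) ≈ 145.92*I)
P = -39*I*sqrt(14) ≈ -145.92*I
P - f(129, 8) = -39*I*sqrt(14) - 129*(1 + 8*129) = -39*I*sqrt(14) - 129*(1 + 1032) = -39*I*sqrt(14) - 129*1033 = -39*I*sqrt(14) - 1*133257 = -39*I*sqrt(14) - 133257 = -133257 - 39*I*sqrt(14)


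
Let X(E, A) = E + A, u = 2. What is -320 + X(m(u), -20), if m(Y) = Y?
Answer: -338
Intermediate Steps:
X(E, A) = A + E
-320 + X(m(u), -20) = -320 + (-20 + 2) = -320 - 18 = -338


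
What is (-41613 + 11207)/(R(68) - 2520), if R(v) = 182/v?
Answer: 1033804/85589 ≈ 12.079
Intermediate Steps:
(-41613 + 11207)/(R(68) - 2520) = (-41613 + 11207)/(182/68 - 2520) = -30406/(182*(1/68) - 2520) = -30406/(91/34 - 2520) = -30406/(-85589/34) = -30406*(-34/85589) = 1033804/85589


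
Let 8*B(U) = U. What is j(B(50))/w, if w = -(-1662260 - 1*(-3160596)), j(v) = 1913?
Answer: -1913/1498336 ≈ -0.0012768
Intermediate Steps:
B(U) = U/8
w = -1498336 (w = -(-1662260 + 3160596) = -1*1498336 = -1498336)
j(B(50))/w = 1913/(-1498336) = 1913*(-1/1498336) = -1913/1498336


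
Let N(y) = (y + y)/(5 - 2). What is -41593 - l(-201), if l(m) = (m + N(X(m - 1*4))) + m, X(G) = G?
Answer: -123163/3 ≈ -41054.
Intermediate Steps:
N(y) = 2*y/3 (N(y) = (2*y)/3 = (2*y)*(⅓) = 2*y/3)
l(m) = -8/3 + 8*m/3 (l(m) = (m + 2*(m - 1*4)/3) + m = (m + 2*(m - 4)/3) + m = (m + 2*(-4 + m)/3) + m = (m + (-8/3 + 2*m/3)) + m = (-8/3 + 5*m/3) + m = -8/3 + 8*m/3)
-41593 - l(-201) = -41593 - (-8/3 + (8/3)*(-201)) = -41593 - (-8/3 - 536) = -41593 - 1*(-1616/3) = -41593 + 1616/3 = -123163/3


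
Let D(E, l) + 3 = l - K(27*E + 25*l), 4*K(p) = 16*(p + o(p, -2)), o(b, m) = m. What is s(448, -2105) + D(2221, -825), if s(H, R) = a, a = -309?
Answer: -158497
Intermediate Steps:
K(p) = -8 + 4*p (K(p) = (16*(p - 2))/4 = (16*(-2 + p))/4 = (-32 + 16*p)/4 = -8 + 4*p)
s(H, R) = -309
D(E, l) = 5 - 108*E - 99*l (D(E, l) = -3 + (l - (-8 + 4*(27*E + 25*l))) = -3 + (l - (-8 + 4*(25*l + 27*E))) = -3 + (l - (-8 + (100*l + 108*E))) = -3 + (l - (-8 + 100*l + 108*E)) = -3 + (l + (8 - 108*E - 100*l)) = -3 + (8 - 108*E - 99*l) = 5 - 108*E - 99*l)
s(448, -2105) + D(2221, -825) = -309 + (5 - 108*2221 - 99*(-825)) = -309 + (5 - 239868 + 81675) = -309 - 158188 = -158497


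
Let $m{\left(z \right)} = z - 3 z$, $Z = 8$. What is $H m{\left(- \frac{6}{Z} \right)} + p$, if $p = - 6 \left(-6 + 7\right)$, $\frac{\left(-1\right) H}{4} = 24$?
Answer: $-150$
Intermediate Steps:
$H = -96$ ($H = \left(-4\right) 24 = -96$)
$p = -6$ ($p = \left(-6\right) 1 = -6$)
$m{\left(z \right)} = - 2 z$
$H m{\left(- \frac{6}{Z} \right)} + p = - 96 \left(- 2 \left(- \frac{6}{8}\right)\right) - 6 = - 96 \left(- 2 \left(\left(-6\right) \frac{1}{8}\right)\right) - 6 = - 96 \left(\left(-2\right) \left(- \frac{3}{4}\right)\right) - 6 = \left(-96\right) \frac{3}{2} - 6 = -144 - 6 = -150$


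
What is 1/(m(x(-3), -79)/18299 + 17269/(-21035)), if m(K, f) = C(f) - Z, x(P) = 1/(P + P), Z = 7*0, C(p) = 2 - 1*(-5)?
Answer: -54988495/45122598 ≈ -1.2186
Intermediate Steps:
C(p) = 7 (C(p) = 2 + 5 = 7)
Z = 0
x(P) = 1/(2*P)
m(K, f) = 7 (m(K, f) = 7 - 1*0 = 7 + 0 = 7)
1/(m(x(-3), -79)/18299 + 17269/(-21035)) = 1/(7/18299 + 17269/(-21035)) = 1/(7*(1/18299) + 17269*(-1/21035)) = 1/(7/18299 - 2467/3005) = 1/(-45122598/54988495) = -54988495/45122598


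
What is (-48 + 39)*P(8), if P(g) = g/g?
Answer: -9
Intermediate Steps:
P(g) = 1
(-48 + 39)*P(8) = (-48 + 39)*1 = -9*1 = -9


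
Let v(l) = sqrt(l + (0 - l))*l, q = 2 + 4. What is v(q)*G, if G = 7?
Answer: 0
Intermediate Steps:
q = 6
v(l) = 0 (v(l) = sqrt(l - l)*l = sqrt(0)*l = 0*l = 0)
v(q)*G = 0*7 = 0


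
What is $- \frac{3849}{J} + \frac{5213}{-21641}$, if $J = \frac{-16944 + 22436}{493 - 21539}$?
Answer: $\frac{876511692409}{59426186} \approx 14750.0$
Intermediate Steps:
$J = - \frac{2746}{10523}$ ($J = \frac{5492}{-21046} = 5492 \left(- \frac{1}{21046}\right) = - \frac{2746}{10523} \approx -0.26095$)
$- \frac{3849}{J} + \frac{5213}{-21641} = - \frac{3849}{- \frac{2746}{10523}} + \frac{5213}{-21641} = \left(-3849\right) \left(- \frac{10523}{2746}\right) + 5213 \left(- \frac{1}{21641}\right) = \frac{40503027}{2746} - \frac{5213}{21641} = \frac{876511692409}{59426186}$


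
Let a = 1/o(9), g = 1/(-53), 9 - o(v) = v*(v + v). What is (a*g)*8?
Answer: 8/8109 ≈ 0.00098656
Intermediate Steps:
o(v) = 9 - 2*v² (o(v) = 9 - v*(v + v) = 9 - v*2*v = 9 - 2*v²)
g = -1/53 ≈ -0.018868
a = -1/153 (a = 1/(9 - 2*9²) = 1/(9 - 2*81) = 1/(9 - 162) = 1/(-153) = -1/153 ≈ -0.0065359)
(a*g)*8 = -1/153*(-1/53)*8 = (1/8109)*8 = 8/8109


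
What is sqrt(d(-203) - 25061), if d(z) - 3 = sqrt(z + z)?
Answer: sqrt(-25058 + I*sqrt(406)) ≈ 0.0636 + 158.3*I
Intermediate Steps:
d(z) = 3 + sqrt(2)*sqrt(z) (d(z) = 3 + sqrt(z + z) = 3 + sqrt(2*z) = 3 + sqrt(2)*sqrt(z))
sqrt(d(-203) - 25061) = sqrt((3 + sqrt(2)*sqrt(-203)) - 25061) = sqrt((3 + sqrt(2)*(I*sqrt(203))) - 25061) = sqrt((3 + I*sqrt(406)) - 25061) = sqrt(-25058 + I*sqrt(406))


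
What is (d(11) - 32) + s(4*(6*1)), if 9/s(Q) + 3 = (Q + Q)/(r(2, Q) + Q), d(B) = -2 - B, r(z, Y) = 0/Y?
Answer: -54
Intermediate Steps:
r(z, Y) = 0
s(Q) = -9 (s(Q) = 9/(-3 + (Q + Q)/(0 + Q)) = 9/(-3 + (2*Q)/Q) = 9/(-3 + 2) = 9/(-1) = 9*(-1) = -9)
(d(11) - 32) + s(4*(6*1)) = ((-2 - 1*11) - 32) - 9 = ((-2 - 11) - 32) - 9 = (-13 - 32) - 9 = -45 - 9 = -54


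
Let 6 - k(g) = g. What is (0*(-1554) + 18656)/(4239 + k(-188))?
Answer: 1696/403 ≈ 4.2084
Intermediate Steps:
k(g) = 6 - g
(0*(-1554) + 18656)/(4239 + k(-188)) = (0*(-1554) + 18656)/(4239 + (6 - 1*(-188))) = (0 + 18656)/(4239 + (6 + 188)) = 18656/(4239 + 194) = 18656/4433 = 18656*(1/4433) = 1696/403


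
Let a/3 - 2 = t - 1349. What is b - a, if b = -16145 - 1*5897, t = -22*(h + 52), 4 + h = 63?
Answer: -10675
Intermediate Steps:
h = 59 (h = -4 + 63 = 59)
t = -2442 (t = -22*(59 + 52) = -22*111 = -2442)
b = -22042 (b = -16145 - 5897 = -22042)
a = -11367 (a = 6 + 3*(-2442 - 1349) = 6 + 3*(-3791) = 6 - 11373 = -11367)
b - a = -22042 - 1*(-11367) = -22042 + 11367 = -10675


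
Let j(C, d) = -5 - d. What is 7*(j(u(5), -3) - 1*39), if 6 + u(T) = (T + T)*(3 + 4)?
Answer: -287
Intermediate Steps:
u(T) = -6 + 14*T (u(T) = -6 + (T + T)*(3 + 4) = -6 + (2*T)*7 = -6 + 14*T)
7*(j(u(5), -3) - 1*39) = 7*((-5 - 1*(-3)) - 1*39) = 7*((-5 + 3) - 39) = 7*(-2 - 39) = 7*(-41) = -287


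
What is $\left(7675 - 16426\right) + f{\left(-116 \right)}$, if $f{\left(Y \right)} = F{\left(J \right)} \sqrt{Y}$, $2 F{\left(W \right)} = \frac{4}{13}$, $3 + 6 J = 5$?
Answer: $-8751 + \frac{4 i \sqrt{29}}{13} \approx -8751.0 + 1.657 i$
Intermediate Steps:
$J = \frac{1}{3}$ ($J = - \frac{1}{2} + \frac{1}{6} \cdot 5 = - \frac{1}{2} + \frac{5}{6} = \frac{1}{3} \approx 0.33333$)
$F{\left(W \right)} = \frac{2}{13}$ ($F{\left(W \right)} = \frac{4 \cdot \frac{1}{13}}{2} = \frac{1}{2} \cdot \frac{4}{13} = \frac{2}{13}$)
$f{\left(Y \right)} = \frac{2 \sqrt{Y}}{13}$
$\left(7675 - 16426\right) + f{\left(-116 \right)} = \left(7675 - 16426\right) + \frac{2 \sqrt{-116}}{13} = -8751 + \frac{2 \cdot 2 i \sqrt{29}}{13} = -8751 + \frac{4 i \sqrt{29}}{13}$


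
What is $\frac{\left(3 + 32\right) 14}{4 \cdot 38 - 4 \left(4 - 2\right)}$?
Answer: $\frac{245}{72} \approx 3.4028$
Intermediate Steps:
$\frac{\left(3 + 32\right) 14}{4 \cdot 38 - 4 \left(4 - 2\right)} = \frac{35 \cdot 14}{152 - 8} = \frac{490}{152 - 8} = \frac{490}{144} = 490 \cdot \frac{1}{144} = \frac{245}{72}$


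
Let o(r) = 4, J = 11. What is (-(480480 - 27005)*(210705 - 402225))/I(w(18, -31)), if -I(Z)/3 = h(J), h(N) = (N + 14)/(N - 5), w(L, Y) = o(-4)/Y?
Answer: -6947962560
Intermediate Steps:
w(L, Y) = 4/Y
h(N) = (14 + N)/(-5 + N)
I(Z) = -25/2 (I(Z) = -3*(14 + 11)/(-5 + 11) = -3*25/6 = -25/2)
(-(480480 - 27005)*(210705 - 402225))/I(w(18, -31)) = (-(480480 - 27005)*(210705 - 402225))/(-25/2) = -453475*(-191520)*(-2/25) = -1*(-86849532000)*(-2/25) = 86849532000*(-2/25) = -6947962560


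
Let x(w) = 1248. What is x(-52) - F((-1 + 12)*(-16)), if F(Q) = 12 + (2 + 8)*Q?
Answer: 2996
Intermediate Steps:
F(Q) = 12 + 10*Q
x(-52) - F((-1 + 12)*(-16)) = 1248 - (12 + 10*((-1 + 12)*(-16))) = 1248 - (12 + 10*(11*(-16))) = 1248 - (12 + 10*(-176)) = 1248 - (12 - 1760) = 1248 - 1*(-1748) = 1248 + 1748 = 2996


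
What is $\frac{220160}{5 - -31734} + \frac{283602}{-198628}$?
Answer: $\frac{1021432253}{185419238} \approx 5.5088$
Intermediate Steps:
$\frac{220160}{5 - -31734} + \frac{283602}{-198628} = \frac{220160}{5 + 31734} + 283602 \left(- \frac{1}{198628}\right) = \frac{220160}{31739} - \frac{141801}{99314} = \frac{1021432253}{185419238}$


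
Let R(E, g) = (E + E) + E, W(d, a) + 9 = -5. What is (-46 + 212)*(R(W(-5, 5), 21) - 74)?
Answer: -19256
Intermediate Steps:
W(d, a) = -14 (W(d, a) = -9 - 5 = -14)
R(E, g) = 3*E (R(E, g) = 2*E + E = 3*E)
(-46 + 212)*(R(W(-5, 5), 21) - 74) = (-46 + 212)*(3*(-14) - 74) = 166*(-42 - 74) = 166*(-116) = -19256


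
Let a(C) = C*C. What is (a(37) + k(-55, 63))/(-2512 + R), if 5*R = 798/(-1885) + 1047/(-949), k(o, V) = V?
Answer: -985251800/1728528869 ≈ -0.56999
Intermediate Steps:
R = -210069/688025 (R = (798/(-1885) + 1047/(-949))/5 = (798*(-1/1885) + 1047*(-1/949))/5 = (-798/1885 - 1047/949)/5 = (⅕)*(-210069/137605) = -210069/688025 ≈ -0.30532)
a(C) = C²
(a(37) + k(-55, 63))/(-2512 + R) = (37² + 63)/(-2512 - 210069/688025) = (1369 + 63)/(-1728528869/688025) = 1432*(-688025/1728528869) = -985251800/1728528869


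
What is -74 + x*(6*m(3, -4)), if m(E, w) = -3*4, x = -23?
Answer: 1582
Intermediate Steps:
m(E, w) = -12
-74 + x*(6*m(3, -4)) = -74 - 138*(-12) = -74 - 23*(-72) = -74 + 1656 = 1582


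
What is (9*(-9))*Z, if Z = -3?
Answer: 243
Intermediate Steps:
(9*(-9))*Z = (9*(-9))*(-3) = -81*(-3) = 243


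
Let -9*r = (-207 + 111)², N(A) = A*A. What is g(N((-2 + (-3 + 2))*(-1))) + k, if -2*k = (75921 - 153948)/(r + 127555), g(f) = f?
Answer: 785195/84354 ≈ 9.3083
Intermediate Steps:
N(A) = A²
r = -1024 (r = -(-207 + 111)²/9 = -⅑*(-96)² = -⅑*9216 = -1024)
k = 26009/84354 (k = -(75921 - 153948)/(2*(-1024 + 127555)) = -(-78027)/(2*126531) = -½*(-26009/42177) = 26009/84354 ≈ 0.30833)
g(N((-2 + (-3 + 2))*(-1))) + k = ((-2 + (-3 + 2))*(-1))² + 26009/84354 = ((-2 - 1)*(-1))² + 26009/84354 = (-3*(-1))² + 26009/84354 = 3² + 26009/84354 = 9 + 26009/84354 = 785195/84354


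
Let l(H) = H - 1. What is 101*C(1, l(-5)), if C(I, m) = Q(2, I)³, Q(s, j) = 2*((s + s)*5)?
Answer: 6464000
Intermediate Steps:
l(H) = -1 + H
Q(s, j) = 20*s (Q(s, j) = 2*((2*s)*5) = 2*(10*s) = 20*s)
C(I, m) = 64000 (C(I, m) = (20*2)³ = 40³ = 64000)
101*C(1, l(-5)) = 101*64000 = 6464000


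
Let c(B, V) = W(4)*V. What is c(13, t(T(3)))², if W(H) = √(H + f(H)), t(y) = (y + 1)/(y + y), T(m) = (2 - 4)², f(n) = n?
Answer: 25/8 ≈ 3.1250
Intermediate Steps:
T(m) = 4 (T(m) = (-2)² = 4)
t(y) = (1 + y)/(2*y) (t(y) = (1 + y)/((2*y)) = (1 + y)*(1/(2*y)) = (1 + y)/(2*y))
W(H) = √2*√H (W(H) = √(H + H) = √(2*H) = √2*√H)
c(B, V) = 2*V*√2 (c(B, V) = (√2*√4)*V = (√2*2)*V = (2*√2)*V = 2*V*√2)
c(13, t(T(3)))² = (2*((½)*(1 + 4)/4)*√2)² = (2*((½)*(¼)*5)*√2)² = (2*(5/8)*√2)² = (5*√2/4)² = 25/8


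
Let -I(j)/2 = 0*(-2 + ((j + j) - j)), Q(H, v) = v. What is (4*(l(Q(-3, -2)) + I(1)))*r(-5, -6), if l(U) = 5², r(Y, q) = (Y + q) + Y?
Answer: -1600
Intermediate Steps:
r(Y, q) = q + 2*Y
l(U) = 25
I(j) = 0 (I(j) = -0*(-2 + ((j + j) - j)) = -0*(-2 + (2*j - j)) = -0*(-2 + j) = -2*0 = 0)
(4*(l(Q(-3, -2)) + I(1)))*r(-5, -6) = (4*(25 + 0))*(-6 + 2*(-5)) = (4*25)*(-6 - 10) = 100*(-16) = -1600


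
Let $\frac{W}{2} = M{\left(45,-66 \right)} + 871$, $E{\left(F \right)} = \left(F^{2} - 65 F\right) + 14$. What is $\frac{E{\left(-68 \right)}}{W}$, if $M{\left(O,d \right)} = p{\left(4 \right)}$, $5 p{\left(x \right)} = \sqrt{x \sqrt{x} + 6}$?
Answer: $\frac{98618975}{18966011} - \frac{22645 \sqrt{14}}{18966011} \approx 5.1953$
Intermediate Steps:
$E{\left(F \right)} = 14 + F^{2} - 65 F$
$p{\left(x \right)} = \frac{\sqrt{6 + x^{\frac{3}{2}}}}{5}$ ($p{\left(x \right)} = \frac{\sqrt{x \sqrt{x} + 6}}{5} = \frac{\sqrt{x^{\frac{3}{2}} + 6}}{5} = \frac{\sqrt{6 + x^{\frac{3}{2}}}}{5}$)
$M{\left(O,d \right)} = \frac{\sqrt{14}}{5}$ ($M{\left(O,d \right)} = \frac{\sqrt{6 + 4^{\frac{3}{2}}}}{5} = \frac{\sqrt{6 + 8}}{5} = \frac{\sqrt{14}}{5}$)
$W = 1742 + \frac{2 \sqrt{14}}{5}$ ($W = 2 \left(\frac{\sqrt{14}}{5} + 871\right) = 2 \left(871 + \frac{\sqrt{14}}{5}\right) = 1742 + \frac{2 \sqrt{14}}{5} \approx 1743.5$)
$\frac{E{\left(-68 \right)}}{W} = \frac{14 + \left(-68\right)^{2} - -4420}{1742 + \frac{2 \sqrt{14}}{5}} = \frac{14 + 4624 + 4420}{1742 + \frac{2 \sqrt{14}}{5}} = \frac{9058}{1742 + \frac{2 \sqrt{14}}{5}}$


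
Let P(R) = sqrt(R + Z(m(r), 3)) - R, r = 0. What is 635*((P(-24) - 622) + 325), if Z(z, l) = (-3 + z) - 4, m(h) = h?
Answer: -173355 + 635*I*sqrt(31) ≈ -1.7336e+5 + 3535.5*I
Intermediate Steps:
Z(z, l) = -7 + z
P(R) = sqrt(-7 + R) - R (P(R) = sqrt(R + (-7 + 0)) - R = sqrt(R - 7) - R = sqrt(-7 + R) - R)
635*((P(-24) - 622) + 325) = 635*(((sqrt(-7 - 24) - 1*(-24)) - 622) + 325) = 635*(((sqrt(-31) + 24) - 622) + 325) = 635*(((I*sqrt(31) + 24) - 622) + 325) = 635*(((24 + I*sqrt(31)) - 622) + 325) = 635*((-598 + I*sqrt(31)) + 325) = 635*(-273 + I*sqrt(31)) = -173355 + 635*I*sqrt(31)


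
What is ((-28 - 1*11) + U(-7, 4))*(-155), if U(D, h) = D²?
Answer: -1550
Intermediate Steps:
((-28 - 1*11) + U(-7, 4))*(-155) = ((-28 - 1*11) + (-7)²)*(-155) = ((-28 - 11) + 49)*(-155) = (-39 + 49)*(-155) = 10*(-155) = -1550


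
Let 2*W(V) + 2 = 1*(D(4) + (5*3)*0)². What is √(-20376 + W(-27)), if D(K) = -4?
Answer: I*√20369 ≈ 142.72*I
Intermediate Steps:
W(V) = 7 (W(V) = -1 + (1*(-4 + (5*3)*0)²)/2 = -1 + (1*(-4 + 15*0)²)/2 = -1 + (1*(-4 + 0)²)/2 = -1 + (1*(-4)²)/2 = -1 + (1*16)/2 = -1 + (½)*16 = -1 + 8 = 7)
√(-20376 + W(-27)) = √(-20376 + 7) = √(-20369) = I*√20369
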